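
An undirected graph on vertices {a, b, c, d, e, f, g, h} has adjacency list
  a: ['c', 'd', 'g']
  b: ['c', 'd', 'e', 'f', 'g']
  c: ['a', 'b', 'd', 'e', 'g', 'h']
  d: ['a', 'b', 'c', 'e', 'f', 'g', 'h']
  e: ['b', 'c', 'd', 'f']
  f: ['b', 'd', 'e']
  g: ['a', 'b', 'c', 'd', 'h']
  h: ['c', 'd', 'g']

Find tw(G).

3

A width-3 tree decomposition is:
Bags: B1 = {b, c, d, e}  B2 = {b, c, d, g}  B3 = {c, d, g, h}  B4 = {a, c, d, g}  B5 = {b, d, e, f}
Tree: B1–B2, B2–B3, B3–B4, B1–B5
Each bag holds 4 vertices, so the decomposition has width 3, which upper-bounds the treewidth. For the lower bound, the 4 vertices {c, d, g, h} are pairwise adjacent, and any tree decomposition puts a clique entirely inside one bag — forcing width ≥ 3. Hence tw(G) = 3 exactly.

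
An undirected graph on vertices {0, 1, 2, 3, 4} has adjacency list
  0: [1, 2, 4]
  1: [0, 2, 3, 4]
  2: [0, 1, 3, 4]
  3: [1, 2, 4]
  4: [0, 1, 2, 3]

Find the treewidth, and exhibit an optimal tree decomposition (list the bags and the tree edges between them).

The largest bag has 4 vertices, giving width 3; this decomposition certifies tw(G) ≤ 3. For the lower bound, the 4 vertices {0, 1, 2, 4} are pairwise adjacent, and any tree decomposition puts a clique entirely inside one bag — forcing width ≥ 3. Combining the bounds, tw(G) = 3.

Treewidth 3.
One such decomposition:
Bags: B1 = {1, 2, 3, 4}  B2 = {0, 1, 2, 4}
Tree: B1–B2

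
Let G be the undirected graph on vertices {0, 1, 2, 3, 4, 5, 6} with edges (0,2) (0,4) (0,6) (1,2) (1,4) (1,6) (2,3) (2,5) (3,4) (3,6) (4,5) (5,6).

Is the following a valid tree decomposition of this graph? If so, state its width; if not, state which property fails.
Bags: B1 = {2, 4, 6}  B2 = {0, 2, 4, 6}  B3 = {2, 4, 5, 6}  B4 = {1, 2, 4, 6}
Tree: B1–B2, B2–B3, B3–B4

A tree decomposition must satisfy three properties: every vertex lies in some bag; for every edge, both endpoints lie together in some bag; and for every vertex, the bags containing it form a connected subtree. Here vertex 3 appears in no bag, so the decomposition is invalid.

No — vertex 3 appears in no bag.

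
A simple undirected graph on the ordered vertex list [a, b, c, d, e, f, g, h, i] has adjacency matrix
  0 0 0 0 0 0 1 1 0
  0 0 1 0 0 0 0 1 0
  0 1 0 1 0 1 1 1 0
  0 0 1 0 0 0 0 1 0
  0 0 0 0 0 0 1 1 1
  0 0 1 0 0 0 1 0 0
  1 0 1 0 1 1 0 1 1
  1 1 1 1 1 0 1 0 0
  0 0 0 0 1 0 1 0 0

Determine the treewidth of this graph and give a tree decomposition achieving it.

Each bag holds 3 vertices, so the decomposition has width 2, which upper-bounds the treewidth. For the lower bound, the 3 vertices {c, d, h} are pairwise adjacent, and any tree decomposition puts a clique entirely inside one bag — forcing width ≥ 2. Hence tw(G) = 2 exactly.

Treewidth 2.
Bags: B1 = {b, c, h}  B2 = {c, d, h}  B3 = {c, g, h}  B4 = {a, g, h}  B5 = {c, f, g}  B6 = {e, g, h}  B7 = {e, g, i}
Tree: B1–B2, B1–B3, B3–B4, B3–B5, B4–B6, B6–B7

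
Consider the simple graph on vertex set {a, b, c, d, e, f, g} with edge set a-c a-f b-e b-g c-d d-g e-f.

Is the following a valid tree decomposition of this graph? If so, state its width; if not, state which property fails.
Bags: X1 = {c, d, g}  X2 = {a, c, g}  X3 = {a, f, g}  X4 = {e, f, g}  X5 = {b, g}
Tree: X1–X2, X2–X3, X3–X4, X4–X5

A tree decomposition must satisfy three properties: every vertex lies in some bag; for every edge, both endpoints lie together in some bag; and for every vertex, the bags containing it form a connected subtree. Here edge (e,b) lies in no bag, so the decomposition is invalid.

No — edge (e,b) lies in no bag.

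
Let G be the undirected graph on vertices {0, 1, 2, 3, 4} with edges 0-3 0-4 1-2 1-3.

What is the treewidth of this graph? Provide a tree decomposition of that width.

Treewidth 1.
One such decomposition:
Bags: B1 = {0, 4}  B2 = {0, 3}  B3 = {1, 3}  B4 = {1, 2}
Tree: B1–B2, B2–B3, B3–B4

Each bag holds 2 vertices, so the decomposition has width 1, which upper-bounds the treewidth. G has an edge, so its treewidth is at least 1. The upper and lower bounds meet at 1, so that is the treewidth.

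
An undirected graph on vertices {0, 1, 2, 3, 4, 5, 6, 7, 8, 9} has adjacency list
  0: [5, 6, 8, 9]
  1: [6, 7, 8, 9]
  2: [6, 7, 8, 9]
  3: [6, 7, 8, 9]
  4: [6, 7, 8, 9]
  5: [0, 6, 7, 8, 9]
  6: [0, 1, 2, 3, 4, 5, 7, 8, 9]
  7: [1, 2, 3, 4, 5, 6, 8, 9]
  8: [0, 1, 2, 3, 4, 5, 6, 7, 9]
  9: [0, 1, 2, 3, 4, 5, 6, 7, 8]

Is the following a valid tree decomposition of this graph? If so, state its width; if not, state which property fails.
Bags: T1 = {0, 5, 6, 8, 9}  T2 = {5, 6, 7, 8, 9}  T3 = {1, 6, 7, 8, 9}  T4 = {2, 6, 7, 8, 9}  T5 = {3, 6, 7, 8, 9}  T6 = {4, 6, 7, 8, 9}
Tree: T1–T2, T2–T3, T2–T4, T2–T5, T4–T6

Every vertex of G appears in some bag (union = {0, 1, 2, 3, 4, 5, 6, 7, 8, 9}); every edge is covered by a bag; and for each vertex v the set of bags containing v is connected in the bag tree. The decomposition is therefore valid. The largest bag has 5 vertices, so the width is 4.

Yes; width 4.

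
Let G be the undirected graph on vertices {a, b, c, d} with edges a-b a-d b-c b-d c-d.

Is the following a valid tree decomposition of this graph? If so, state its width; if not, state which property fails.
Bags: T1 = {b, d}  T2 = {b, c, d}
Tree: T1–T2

A tree decomposition must satisfy three properties: every vertex lies in some bag; for every edge, both endpoints lie together in some bag; and for every vertex, the bags containing it form a connected subtree. Here vertex a appears in no bag, so the decomposition is invalid.

No — vertex a appears in no bag.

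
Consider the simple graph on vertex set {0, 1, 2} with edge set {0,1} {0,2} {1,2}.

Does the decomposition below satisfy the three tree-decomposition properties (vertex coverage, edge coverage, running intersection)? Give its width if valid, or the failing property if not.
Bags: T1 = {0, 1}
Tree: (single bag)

A tree decomposition must satisfy three properties: every vertex lies in some bag; for every edge, both endpoints lie together in some bag; and for every vertex, the bags containing it form a connected subtree. Here vertex 2 appears in no bag, so the decomposition is invalid.

No — vertex 2 appears in no bag.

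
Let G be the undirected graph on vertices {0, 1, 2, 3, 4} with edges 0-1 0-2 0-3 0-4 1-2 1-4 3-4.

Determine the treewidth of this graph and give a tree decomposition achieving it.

The largest bag has 3 vertices, giving width 2; this decomposition certifies tw(G) ≤ 2. Conversely, {0, 1, 2} is a clique of size 3, and the vertices of any clique must share a bag in every tree decomposition; so some bag has ≥ 3 vertices and tw(G) ≥ 2. The upper and lower bounds meet at 2, so that is the treewidth.

Treewidth 2.
Bags: B1 = {0, 1, 2}  B2 = {0, 1, 4}  B3 = {0, 3, 4}
Tree: B1–B2, B2–B3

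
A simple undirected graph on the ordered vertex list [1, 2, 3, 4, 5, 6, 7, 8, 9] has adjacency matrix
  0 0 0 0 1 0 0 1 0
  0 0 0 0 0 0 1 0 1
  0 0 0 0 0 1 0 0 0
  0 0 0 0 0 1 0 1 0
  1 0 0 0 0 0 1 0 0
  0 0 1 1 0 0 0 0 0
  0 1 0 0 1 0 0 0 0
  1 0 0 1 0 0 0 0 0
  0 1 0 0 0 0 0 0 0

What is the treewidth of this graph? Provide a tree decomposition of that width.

Every bag has size at most 2, so the width is 2 − 1 = 1 and tw(G) ≤ 1. G has an edge, so its treewidth is at least 1. Therefore the treewidth is 1.

Treewidth 1.
Bags: B1 = {3, 6}  B2 = {4, 6}  B3 = {4, 8}  B4 = {1, 8}  B5 = {1, 5}  B6 = {5, 7}  B7 = {2, 7}  B8 = {2, 9}
Tree: B1–B2, B2–B3, B3–B4, B4–B5, B5–B6, B6–B7, B7–B8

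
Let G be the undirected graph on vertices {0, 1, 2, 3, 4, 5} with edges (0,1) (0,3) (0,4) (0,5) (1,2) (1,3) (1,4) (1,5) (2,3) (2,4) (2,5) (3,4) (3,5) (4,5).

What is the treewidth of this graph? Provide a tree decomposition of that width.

Treewidth 4.
One such decomposition:
Bags: B1 = {0, 1, 3, 4, 5}  B2 = {1, 2, 3, 4, 5}
Tree: B1–B2

The largest bag has 5 vertices, giving width 4; this decomposition certifies tw(G) ≤ 4. For the lower bound, the 5 vertices {0, 1, 3, 4, 5} are pairwise adjacent, and any tree decomposition puts a clique entirely inside one bag — forcing width ≥ 4. Hence tw(G) = 4 exactly.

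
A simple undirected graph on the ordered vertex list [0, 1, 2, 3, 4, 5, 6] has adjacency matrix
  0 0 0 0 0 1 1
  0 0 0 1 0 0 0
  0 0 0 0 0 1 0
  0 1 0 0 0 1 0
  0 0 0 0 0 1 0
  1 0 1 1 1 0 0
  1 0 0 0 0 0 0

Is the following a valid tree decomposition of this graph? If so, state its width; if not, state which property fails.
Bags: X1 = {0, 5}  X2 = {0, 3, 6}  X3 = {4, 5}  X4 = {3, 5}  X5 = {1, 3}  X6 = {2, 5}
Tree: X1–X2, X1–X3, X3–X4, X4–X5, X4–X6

A tree decomposition must satisfy three properties: every vertex lies in some bag; for every edge, both endpoints lie together in some bag; and for every vertex, the bags containing it form a connected subtree. Here bags containing vertex 3 are not connected in the tree, so the decomposition is invalid.

No — bags containing vertex 3 are not connected in the tree.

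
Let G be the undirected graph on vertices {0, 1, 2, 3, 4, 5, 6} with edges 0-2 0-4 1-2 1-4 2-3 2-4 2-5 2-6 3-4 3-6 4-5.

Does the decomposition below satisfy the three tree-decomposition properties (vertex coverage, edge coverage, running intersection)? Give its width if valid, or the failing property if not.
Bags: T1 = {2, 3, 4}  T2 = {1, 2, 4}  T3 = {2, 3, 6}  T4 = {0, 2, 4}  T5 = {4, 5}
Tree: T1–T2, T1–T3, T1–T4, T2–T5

No — edge (2,5) lies in no bag.

A tree decomposition must satisfy three properties: every vertex lies in some bag; for every edge, both endpoints lie together in some bag; and for every vertex, the bags containing it form a connected subtree. Here edge (2,5) lies in no bag, so the decomposition is invalid.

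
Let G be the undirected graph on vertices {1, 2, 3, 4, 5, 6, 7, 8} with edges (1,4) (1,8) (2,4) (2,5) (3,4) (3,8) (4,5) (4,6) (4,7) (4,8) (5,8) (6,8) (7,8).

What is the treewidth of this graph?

A width-2 tree decomposition is:
Bags: B1 = {1, 4, 8}  B2 = {3, 4, 8}  B3 = {4, 7, 8}  B4 = {4, 5, 8}  B5 = {2, 4, 5}  B6 = {4, 6, 8}
Tree: B1–B2, B2–B3, B1–B4, B4–B5, B3–B6
The largest bag has 3 vertices, giving width 2; this decomposition certifies tw(G) ≤ 2. On the other hand G contains the 3-clique {1, 4, 8}. A clique must lie in a single bag of any decomposition, so no decomposition can have width below 2. The upper and lower bounds meet at 2, so that is the treewidth.

2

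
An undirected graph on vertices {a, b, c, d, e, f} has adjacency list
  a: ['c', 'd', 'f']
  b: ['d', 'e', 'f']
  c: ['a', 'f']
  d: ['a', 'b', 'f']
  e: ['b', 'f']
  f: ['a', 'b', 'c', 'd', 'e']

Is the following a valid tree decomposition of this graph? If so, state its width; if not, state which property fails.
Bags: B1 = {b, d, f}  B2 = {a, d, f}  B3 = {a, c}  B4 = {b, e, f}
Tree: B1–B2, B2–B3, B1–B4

A tree decomposition must satisfy three properties: every vertex lies in some bag; for every edge, both endpoints lie together in some bag; and for every vertex, the bags containing it form a connected subtree. Here edge (f,c) lies in no bag, so the decomposition is invalid.

No — edge (f,c) lies in no bag.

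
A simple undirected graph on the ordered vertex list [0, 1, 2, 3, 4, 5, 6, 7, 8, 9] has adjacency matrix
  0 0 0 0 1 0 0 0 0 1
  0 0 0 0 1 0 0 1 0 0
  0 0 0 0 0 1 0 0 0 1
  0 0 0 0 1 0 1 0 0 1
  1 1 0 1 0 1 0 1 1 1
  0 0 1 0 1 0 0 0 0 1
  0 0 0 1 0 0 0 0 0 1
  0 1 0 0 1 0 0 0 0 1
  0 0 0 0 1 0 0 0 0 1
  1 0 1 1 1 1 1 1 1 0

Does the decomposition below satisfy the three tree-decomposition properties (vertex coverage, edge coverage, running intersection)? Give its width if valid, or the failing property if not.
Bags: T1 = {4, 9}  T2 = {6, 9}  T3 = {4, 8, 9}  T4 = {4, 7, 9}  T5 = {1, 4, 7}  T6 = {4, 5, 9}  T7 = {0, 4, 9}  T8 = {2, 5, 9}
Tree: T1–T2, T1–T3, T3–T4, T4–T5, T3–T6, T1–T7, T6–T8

A tree decomposition must satisfy three properties: every vertex lies in some bag; for every edge, both endpoints lie together in some bag; and for every vertex, the bags containing it form a connected subtree. Here vertex 3 appears in no bag, so the decomposition is invalid.

No — vertex 3 appears in no bag.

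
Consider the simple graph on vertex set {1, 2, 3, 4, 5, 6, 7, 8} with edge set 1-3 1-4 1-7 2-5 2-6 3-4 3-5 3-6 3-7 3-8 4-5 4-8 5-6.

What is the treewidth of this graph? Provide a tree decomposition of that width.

The largest bag has 3 vertices, giving width 2; this decomposition certifies tw(G) ≤ 2. On the other hand G contains the 3-clique {2, 5, 6}. A clique must lie in a single bag of any decomposition, so no decomposition can have width below 2. Therefore the treewidth is 2.

Treewidth 2.
One optimal decomposition is:
Bags: B1 = {3, 5, 6}  B2 = {3, 4, 5}  B3 = {1, 3, 4}  B4 = {1, 3, 7}  B5 = {3, 4, 8}  B6 = {2, 5, 6}
Tree: B1–B2, B2–B3, B3–B4, B3–B5, B1–B6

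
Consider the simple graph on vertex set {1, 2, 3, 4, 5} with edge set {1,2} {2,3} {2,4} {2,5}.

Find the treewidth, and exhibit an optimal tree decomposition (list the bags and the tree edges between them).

The largest bag has 2 vertices, giving width 1; this decomposition certifies tw(G) ≤ 1. Since G has at least one edge (e.g. 2–5), it is not an edgeless graph, so tw(G) ≥ 1. Combining the bounds, tw(G) = 1.

Treewidth 1.
One optimal decomposition is:
Bags: B1 = {2, 5}  B2 = {2, 4}  B3 = {1, 2}  B4 = {2, 3}
Tree: B1–B2, B1–B3, B3–B4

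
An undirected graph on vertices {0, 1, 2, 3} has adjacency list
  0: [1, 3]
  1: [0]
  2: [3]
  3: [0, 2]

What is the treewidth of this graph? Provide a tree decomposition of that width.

The largest bag has 2 vertices, giving width 1; this decomposition certifies tw(G) ≤ 1. Since G has at least one edge (e.g. 0–3), it is not an edgeless graph, so tw(G) ≥ 1. Therefore the treewidth is 1.

Treewidth 1.
One optimal decomposition is:
Bags: B1 = {0, 3}  B2 = {0, 1}  B3 = {2, 3}
Tree: B1–B2, B1–B3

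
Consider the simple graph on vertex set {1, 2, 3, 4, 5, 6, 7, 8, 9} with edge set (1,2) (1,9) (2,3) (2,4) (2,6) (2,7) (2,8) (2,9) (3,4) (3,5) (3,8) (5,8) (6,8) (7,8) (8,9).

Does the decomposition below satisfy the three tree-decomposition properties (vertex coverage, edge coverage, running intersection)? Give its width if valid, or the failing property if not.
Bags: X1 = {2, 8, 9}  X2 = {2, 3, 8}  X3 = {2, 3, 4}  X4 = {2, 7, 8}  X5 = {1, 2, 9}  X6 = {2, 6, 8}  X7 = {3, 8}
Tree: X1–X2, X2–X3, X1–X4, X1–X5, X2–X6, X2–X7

A tree decomposition must satisfy three properties: every vertex lies in some bag; for every edge, both endpoints lie together in some bag; and for every vertex, the bags containing it form a connected subtree. Here vertex 5 appears in no bag, so the decomposition is invalid.

No — vertex 5 appears in no bag.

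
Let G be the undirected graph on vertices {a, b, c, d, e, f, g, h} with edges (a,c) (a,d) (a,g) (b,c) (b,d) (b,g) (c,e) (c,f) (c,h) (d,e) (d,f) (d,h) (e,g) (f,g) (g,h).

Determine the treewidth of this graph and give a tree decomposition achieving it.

Treewidth 3.
One such decomposition:
Bags: B1 = {b, c, d, g}  B2 = {c, d, g, h}  B3 = {c, d, f, g}  B4 = {a, c, d, g}  B5 = {c, d, e, g}
Tree: B1–B2, B2–B3, B3–B4, B4–B5

Each bag holds 4 vertices, so the decomposition has width 3, which upper-bounds the treewidth. For the lower bound: the 4 vertex sets {b,g}, {d,h}, {c}, {f} are disjoint, each induces a connected subgraph, and every pair is joined by at least one edge of G. Contracting each set to a single vertex therefore yields K_{4} as a minor, and since treewidth is minor-monotone, tw(G) ≥ tw(K_{4}) = 3. Hence tw(G) = 3 exactly.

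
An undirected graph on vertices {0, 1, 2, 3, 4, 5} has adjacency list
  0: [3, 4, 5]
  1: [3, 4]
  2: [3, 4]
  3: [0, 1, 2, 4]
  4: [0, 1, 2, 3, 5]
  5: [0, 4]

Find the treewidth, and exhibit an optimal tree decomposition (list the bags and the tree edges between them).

The largest bag has 3 vertices, giving width 2; this decomposition certifies tw(G) ≤ 2. Conversely, {0, 3, 4} is a clique of size 3, and the vertices of any clique must share a bag in every tree decomposition; so some bag has ≥ 3 vertices and tw(G) ≥ 2. Therefore the treewidth is 2.

Treewidth 2.
One such decomposition:
Bags: B1 = {1, 3, 4}  B2 = {0, 3, 4}  B3 = {2, 3, 4}  B4 = {0, 4, 5}
Tree: B1–B2, B2–B3, B2–B4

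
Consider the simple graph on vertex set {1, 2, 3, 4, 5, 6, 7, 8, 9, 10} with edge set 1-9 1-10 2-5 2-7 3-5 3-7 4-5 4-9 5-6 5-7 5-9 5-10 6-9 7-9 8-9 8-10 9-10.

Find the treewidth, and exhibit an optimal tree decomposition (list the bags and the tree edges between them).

Treewidth 2.
Bags: B1 = {5, 9, 10}  B2 = {5, 6, 9}  B3 = {5, 7, 9}  B4 = {3, 5, 7}  B5 = {4, 5, 9}  B6 = {2, 5, 7}  B7 = {1, 9, 10}  B8 = {8, 9, 10}
Tree: B1–B2, B1–B3, B3–B4, B3–B5, B3–B6, B1–B7, B7–B8

Every bag has size at most 3, so the width is 3 − 1 = 2 and tw(G) ≤ 2. On the other hand G contains the 3-clique {8, 9, 10}. A clique must lie in a single bag of any decomposition, so no decomposition can have width below 2. The upper and lower bounds meet at 2, so that is the treewidth.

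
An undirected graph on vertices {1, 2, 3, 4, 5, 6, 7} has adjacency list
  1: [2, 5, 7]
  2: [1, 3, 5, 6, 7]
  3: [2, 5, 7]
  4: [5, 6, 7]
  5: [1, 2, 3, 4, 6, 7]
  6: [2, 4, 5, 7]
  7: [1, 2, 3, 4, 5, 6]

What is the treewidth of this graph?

3

A width-3 tree decomposition is:
Bags: B1 = {2, 5, 6, 7}  B2 = {1, 2, 5, 7}  B3 = {2, 3, 5, 7}  B4 = {4, 5, 6, 7}
Tree: B1–B2, B1–B3, B1–B4
Each bag holds 4 vertices, so the decomposition has width 3, which upper-bounds the treewidth. For the lower bound, the 4 vertices {1, 2, 5, 7} are pairwise adjacent, and any tree decomposition puts a clique entirely inside one bag — forcing width ≥ 3. Hence tw(G) = 3 exactly.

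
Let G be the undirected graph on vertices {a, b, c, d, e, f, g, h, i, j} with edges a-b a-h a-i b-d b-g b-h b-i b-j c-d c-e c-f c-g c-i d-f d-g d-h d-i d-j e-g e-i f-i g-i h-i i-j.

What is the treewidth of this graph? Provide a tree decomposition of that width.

Treewidth 3.
One optimal decomposition is:
Bags: B1 = {c, d, g, i}  B2 = {b, d, g, i}  B3 = {c, e, g, i}  B4 = {c, d, f, i}  B5 = {b, d, h, i}  B6 = {a, b, h, i}  B7 = {b, d, i, j}
Tree: B1–B2, B1–B3, B1–B4, B2–B5, B5–B6, B2–B7

Each bag holds 4 vertices, so the decomposition has width 3, which upper-bounds the treewidth. Conversely, {c, d, g, i} is a clique of size 4, and the vertices of any clique must share a bag in every tree decomposition; so some bag has ≥ 4 vertices and tw(G) ≥ 3. Therefore the treewidth is 3.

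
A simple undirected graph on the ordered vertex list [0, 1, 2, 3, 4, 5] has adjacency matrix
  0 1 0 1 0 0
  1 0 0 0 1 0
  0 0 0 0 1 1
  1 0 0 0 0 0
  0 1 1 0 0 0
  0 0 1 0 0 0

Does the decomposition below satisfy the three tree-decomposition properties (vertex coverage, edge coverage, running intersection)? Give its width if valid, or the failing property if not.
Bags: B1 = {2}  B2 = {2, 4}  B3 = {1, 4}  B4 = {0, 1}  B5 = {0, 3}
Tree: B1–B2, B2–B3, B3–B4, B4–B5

A tree decomposition must satisfy three properties: every vertex lies in some bag; for every edge, both endpoints lie together in some bag; and for every vertex, the bags containing it form a connected subtree. Here vertex 5 appears in no bag, so the decomposition is invalid.

No — vertex 5 appears in no bag.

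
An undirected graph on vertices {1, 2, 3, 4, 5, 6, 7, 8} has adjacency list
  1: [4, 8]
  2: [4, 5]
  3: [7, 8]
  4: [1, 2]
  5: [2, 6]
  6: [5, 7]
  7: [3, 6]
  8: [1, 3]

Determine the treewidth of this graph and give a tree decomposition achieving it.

Treewidth 2.
Bags: B1 = {5, 6, 7}  B2 = {3, 5, 7}  B3 = {3, 5, 8}  B4 = {1, 5, 8}  B5 = {1, 4, 5}  B6 = {2, 4, 5}
Tree: B1–B2, B2–B3, B3–B4, B4–B5, B5–B6

Every bag has size at most 3, so the width is 3 − 1 = 2 and tw(G) ≤ 2. The edges 5–6–7–3–8–1–4–2–5 form a cycle, so G is not a tree and its treewidth is at least 2. Combining the bounds, tw(G) = 2.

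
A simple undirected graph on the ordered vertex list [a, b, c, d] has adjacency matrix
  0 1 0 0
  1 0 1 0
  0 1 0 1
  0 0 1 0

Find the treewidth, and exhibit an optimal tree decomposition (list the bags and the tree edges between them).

Treewidth 1.
Bags: B1 = {a, b}  B2 = {b, c}  B3 = {c, d}
Tree: B1–B2, B2–B3

The largest bag has 2 vertices, giving width 1; this decomposition certifies tw(G) ≤ 1. Any graph with an edge has treewidth ≥ 1, and G has the edge a–b. Therefore the treewidth is 1.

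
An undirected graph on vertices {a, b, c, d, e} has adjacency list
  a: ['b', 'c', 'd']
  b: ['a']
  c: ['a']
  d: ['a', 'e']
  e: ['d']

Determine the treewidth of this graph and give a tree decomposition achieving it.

Every bag has size at most 2, so the width is 2 − 1 = 1 and tw(G) ≤ 1. Any graph with an edge has treewidth ≥ 1, and G has the edge d–a. Therefore the treewidth is 1.

Treewidth 1.
Bags: B1 = {a, d}  B2 = {d, e}  B3 = {a, b}  B4 = {a, c}
Tree: B1–B2, B1–B3, B3–B4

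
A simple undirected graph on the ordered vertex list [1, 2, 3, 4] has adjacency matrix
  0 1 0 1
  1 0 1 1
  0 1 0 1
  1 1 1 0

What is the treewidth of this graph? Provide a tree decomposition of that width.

The largest bag has 3 vertices, giving width 2; this decomposition certifies tw(G) ≤ 2. For the lower bound, the 3 vertices {1, 2, 4} are pairwise adjacent, and any tree decomposition puts a clique entirely inside one bag — forcing width ≥ 2. Therefore the treewidth is 2.

Treewidth 2.
One optimal decomposition is:
Bags: B1 = {1, 2, 4}  B2 = {2, 3, 4}
Tree: B1–B2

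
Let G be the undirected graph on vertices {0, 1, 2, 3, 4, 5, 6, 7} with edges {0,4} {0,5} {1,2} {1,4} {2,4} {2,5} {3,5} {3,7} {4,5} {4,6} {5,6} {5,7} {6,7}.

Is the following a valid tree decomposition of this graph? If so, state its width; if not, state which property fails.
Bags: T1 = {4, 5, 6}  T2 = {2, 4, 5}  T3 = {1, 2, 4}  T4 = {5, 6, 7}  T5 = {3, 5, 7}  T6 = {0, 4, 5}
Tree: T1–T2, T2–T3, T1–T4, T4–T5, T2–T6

Yes; width 2.

Checking the three conditions: (i) the bags cover all of {0, 1, 2, 3, 4, 5, 6, 7}; (ii) for each edge, some bag contains both endpoints; (iii) the bags containing any fixed vertex form a subtree. All hold, so the decomposition is valid with width 3 − 1 = 2.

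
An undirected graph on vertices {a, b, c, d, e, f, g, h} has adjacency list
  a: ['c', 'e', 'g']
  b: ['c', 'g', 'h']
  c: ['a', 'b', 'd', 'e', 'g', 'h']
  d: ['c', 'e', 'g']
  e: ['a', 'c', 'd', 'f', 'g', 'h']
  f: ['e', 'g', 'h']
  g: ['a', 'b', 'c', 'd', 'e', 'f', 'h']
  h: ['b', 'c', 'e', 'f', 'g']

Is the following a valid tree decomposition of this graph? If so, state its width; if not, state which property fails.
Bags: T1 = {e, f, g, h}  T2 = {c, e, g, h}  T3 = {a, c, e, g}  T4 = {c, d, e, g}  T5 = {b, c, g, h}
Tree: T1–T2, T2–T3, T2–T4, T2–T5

Yes; width 3.

Checking the three conditions: (i) the bags cover all of {a, b, c, d, e, f, g, h}; (ii) for each edge, some bag contains both endpoints; (iii) the bags containing any fixed vertex form a subtree. All hold, so the decomposition is valid with width 4 − 1 = 3.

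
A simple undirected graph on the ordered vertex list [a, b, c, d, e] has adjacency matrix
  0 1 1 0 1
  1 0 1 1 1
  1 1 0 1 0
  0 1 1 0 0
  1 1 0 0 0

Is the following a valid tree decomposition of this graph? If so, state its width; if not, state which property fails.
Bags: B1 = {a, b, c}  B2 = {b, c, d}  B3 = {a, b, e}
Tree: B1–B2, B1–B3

Checking the three conditions: (i) the bags cover all of {a, b, c, d, e}; (ii) for each edge, some bag contains both endpoints; (iii) the bags containing any fixed vertex form a subtree. All hold, so the decomposition is valid with width 3 − 1 = 2.

Yes; width 2.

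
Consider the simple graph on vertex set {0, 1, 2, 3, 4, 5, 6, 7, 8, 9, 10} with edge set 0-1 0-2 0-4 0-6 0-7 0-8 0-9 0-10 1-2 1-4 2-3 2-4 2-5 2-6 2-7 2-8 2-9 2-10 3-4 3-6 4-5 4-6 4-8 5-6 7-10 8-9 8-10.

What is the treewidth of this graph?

A width-3 tree decomposition is:
Bags: B1 = {0, 2, 4, 6}  B2 = {2, 4, 5, 6}  B3 = {0, 2, 4, 8}  B4 = {0, 2, 8, 10}  B5 = {0, 2, 8, 9}  B6 = {2, 3, 4, 6}  B7 = {0, 2, 7, 10}  B8 = {0, 1, 2, 4}
Tree: B1–B2, B1–B3, B3–B4, B3–B5, B2–B6, B4–B7, B1–B8
The largest bag has 4 vertices, giving width 3; this decomposition certifies tw(G) ≤ 3. On the other hand G contains the 4-clique {0, 2, 8, 9}. A clique must lie in a single bag of any decomposition, so no decomposition can have width below 3. The upper and lower bounds meet at 3, so that is the treewidth.

3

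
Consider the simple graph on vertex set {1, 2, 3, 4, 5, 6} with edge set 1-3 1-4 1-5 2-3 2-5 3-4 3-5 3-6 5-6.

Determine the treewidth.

A width-2 tree decomposition is:
Bags: B1 = {1, 3, 5}  B2 = {3, 5, 6}  B3 = {1, 3, 4}  B4 = {2, 3, 5}
Tree: B1–B2, B1–B3, B1–B4
The largest bag has 3 vertices, giving width 2; this decomposition certifies tw(G) ≤ 2. On the other hand G contains the 3-clique {1, 3, 4}. A clique must lie in a single bag of any decomposition, so no decomposition can have width below 2. Combining the bounds, tw(G) = 2.

2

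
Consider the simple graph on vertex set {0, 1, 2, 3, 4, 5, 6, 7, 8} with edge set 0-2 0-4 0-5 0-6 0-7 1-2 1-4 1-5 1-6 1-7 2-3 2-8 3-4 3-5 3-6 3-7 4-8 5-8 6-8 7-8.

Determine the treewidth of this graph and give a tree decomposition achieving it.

Each bag holds 5 vertices, so the decomposition has width 4, which upper-bounds the treewidth. For the lower bound: the 5 vertex sets {1,6}, {2,3}, {0,5}, {8}, {7} are disjoint, each induces a connected subgraph, and every pair is joined by at least one edge of G. Contracting each set to a single vertex therefore yields K_{5} as a minor, and since treewidth is minor-monotone, tw(G) ≥ tw(K_{5}) = 4. Combining the bounds, tw(G) = 4.

Treewidth 4.
Bags: B1 = {0, 1, 3, 6, 8}  B2 = {0, 1, 2, 3, 8}  B3 = {0, 1, 3, 5, 8}  B4 = {0, 1, 3, 7, 8}  B5 = {0, 1, 3, 4, 8}
Tree: B1–B2, B2–B3, B3–B4, B4–B5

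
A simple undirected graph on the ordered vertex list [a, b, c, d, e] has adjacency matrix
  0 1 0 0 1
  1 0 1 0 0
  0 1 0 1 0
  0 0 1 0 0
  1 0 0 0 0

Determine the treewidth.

1

A width-1 tree decomposition is:
Bags: B1 = {a, e}  B2 = {a, b}  B3 = {b, c}  B4 = {c, d}
Tree: B1–B2, B2–B3, B3–B4
The largest bag has 2 vertices, giving width 1; this decomposition certifies tw(G) ≤ 1. Since G has at least one edge (e.g. e–a), it is not an edgeless graph, so tw(G) ≥ 1. Therefore the treewidth is 1.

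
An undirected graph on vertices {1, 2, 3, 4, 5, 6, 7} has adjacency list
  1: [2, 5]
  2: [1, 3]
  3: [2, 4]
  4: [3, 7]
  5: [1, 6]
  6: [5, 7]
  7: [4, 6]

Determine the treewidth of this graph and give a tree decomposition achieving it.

Treewidth 2.
One optimal decomposition is:
Bags: B1 = {3, 4, 7}  B2 = {2, 3, 7}  B3 = {1, 2, 7}  B4 = {1, 5, 7}  B5 = {5, 6, 7}
Tree: B1–B2, B2–B3, B3–B4, B4–B5

The largest bag has 3 vertices, giving width 2; this decomposition certifies tw(G) ≤ 2. For the lower bound, G contains the cycle 7–4–3–2–1–5–6–7, so G is not a forest; only forests have treewidth ≤ 1, hence tw(G) ≥ 2. Combining the bounds, tw(G) = 2.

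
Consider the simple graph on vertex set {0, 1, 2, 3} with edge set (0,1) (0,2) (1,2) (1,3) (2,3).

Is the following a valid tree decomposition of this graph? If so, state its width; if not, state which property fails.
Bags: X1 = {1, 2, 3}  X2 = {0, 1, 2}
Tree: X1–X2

Checking the three conditions: (i) the bags cover all of {0, 1, 2, 3}; (ii) for each edge, some bag contains both endpoints; (iii) the bags containing any fixed vertex form a subtree. All hold, so the decomposition is valid with width 3 − 1 = 2.

Yes; width 2.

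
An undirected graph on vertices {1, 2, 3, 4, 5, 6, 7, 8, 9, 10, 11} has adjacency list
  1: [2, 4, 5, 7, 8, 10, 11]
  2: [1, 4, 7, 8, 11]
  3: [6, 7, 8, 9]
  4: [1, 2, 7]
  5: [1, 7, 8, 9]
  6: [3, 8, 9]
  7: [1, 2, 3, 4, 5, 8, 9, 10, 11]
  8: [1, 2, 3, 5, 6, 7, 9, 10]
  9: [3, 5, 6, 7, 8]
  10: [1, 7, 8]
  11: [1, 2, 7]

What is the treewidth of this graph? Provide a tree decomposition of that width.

Each bag holds 4 vertices, so the decomposition has width 3, which upper-bounds the treewidth. Conversely, {3, 6, 8, 9} is a clique of size 4, and the vertices of any clique must share a bag in every tree decomposition; so some bag has ≥ 4 vertices and tw(G) ≥ 3. Hence tw(G) = 3 exactly.

Treewidth 3.
One optimal decomposition is:
Bags: B1 = {1, 5, 7, 8}  B2 = {1, 2, 7, 8}  B3 = {1, 7, 8, 10}  B4 = {1, 2, 7, 11}  B5 = {5, 7, 8, 9}  B6 = {1, 2, 4, 7}  B7 = {3, 7, 8, 9}  B8 = {3, 6, 8, 9}
Tree: B1–B2, B1–B3, B2–B4, B1–B5, B2–B6, B5–B7, B7–B8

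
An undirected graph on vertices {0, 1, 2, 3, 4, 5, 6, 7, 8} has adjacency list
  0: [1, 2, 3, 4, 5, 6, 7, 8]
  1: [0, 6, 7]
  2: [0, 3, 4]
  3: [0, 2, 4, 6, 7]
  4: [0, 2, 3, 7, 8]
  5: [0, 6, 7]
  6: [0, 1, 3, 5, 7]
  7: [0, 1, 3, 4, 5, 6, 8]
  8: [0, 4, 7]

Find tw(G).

A width-3 tree decomposition is:
Bags: B1 = {0, 3, 4, 7}  B2 = {0, 3, 6, 7}  B3 = {0, 1, 6, 7}  B4 = {0, 5, 6, 7}  B5 = {0, 2, 3, 4}  B6 = {0, 4, 7, 8}
Tree: B1–B2, B2–B3, B2–B4, B1–B5, B1–B6
Each bag holds 4 vertices, so the decomposition has width 3, which upper-bounds the treewidth. Conversely, {0, 2, 3, 4} is a clique of size 4, and the vertices of any clique must share a bag in every tree decomposition; so some bag has ≥ 4 vertices and tw(G) ≥ 3. Combining the bounds, tw(G) = 3.

3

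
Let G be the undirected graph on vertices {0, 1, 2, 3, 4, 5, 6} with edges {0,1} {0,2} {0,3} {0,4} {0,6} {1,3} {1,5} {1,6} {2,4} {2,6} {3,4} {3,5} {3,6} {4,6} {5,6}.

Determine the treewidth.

A width-3 tree decomposition is:
Bags: B1 = {0, 1, 3, 6}  B2 = {1, 3, 5, 6}  B3 = {0, 3, 4, 6}  B4 = {0, 2, 4, 6}
Tree: B1–B2, B1–B3, B3–B4
The largest bag has 4 vertices, giving width 3; this decomposition certifies tw(G) ≤ 3. On the other hand G contains the 4-clique {0, 2, 4, 6}. A clique must lie in a single bag of any decomposition, so no decomposition can have width below 3. Combining the bounds, tw(G) = 3.

3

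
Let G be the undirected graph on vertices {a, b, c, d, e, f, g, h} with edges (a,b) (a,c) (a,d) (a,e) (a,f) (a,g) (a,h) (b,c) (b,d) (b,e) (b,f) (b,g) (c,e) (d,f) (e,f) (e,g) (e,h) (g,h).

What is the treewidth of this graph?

3

A width-3 tree decomposition is:
Bags: B1 = {a, b, e, g}  B2 = {a, b, e, f}  B3 = {a, b, c, e}  B4 = {a, e, g, h}  B5 = {a, b, d, f}
Tree: B1–B2, B1–B3, B1–B4, B2–B5
The largest bag has 4 vertices, giving width 3; this decomposition certifies tw(G) ≤ 3. On the other hand G contains the 4-clique {a, e, g, h}. A clique must lie in a single bag of any decomposition, so no decomposition can have width below 3. Therefore the treewidth is 3.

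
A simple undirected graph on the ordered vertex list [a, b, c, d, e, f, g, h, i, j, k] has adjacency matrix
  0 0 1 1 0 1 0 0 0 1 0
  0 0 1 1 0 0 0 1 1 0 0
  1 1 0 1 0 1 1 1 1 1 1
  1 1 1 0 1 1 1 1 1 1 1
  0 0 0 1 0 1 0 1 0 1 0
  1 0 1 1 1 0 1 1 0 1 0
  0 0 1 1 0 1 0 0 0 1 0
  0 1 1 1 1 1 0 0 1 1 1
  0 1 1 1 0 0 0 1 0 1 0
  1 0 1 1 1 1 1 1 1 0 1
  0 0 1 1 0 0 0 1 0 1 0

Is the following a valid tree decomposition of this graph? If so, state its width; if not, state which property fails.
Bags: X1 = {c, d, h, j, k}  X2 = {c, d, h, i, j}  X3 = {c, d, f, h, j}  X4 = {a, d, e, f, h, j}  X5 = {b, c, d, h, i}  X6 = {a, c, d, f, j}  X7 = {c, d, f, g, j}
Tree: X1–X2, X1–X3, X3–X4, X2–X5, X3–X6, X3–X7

A tree decomposition must satisfy three properties: every vertex lies in some bag; for every edge, both endpoints lie together in some bag; and for every vertex, the bags containing it form a connected subtree. Here bags containing vertex a are not connected in the tree, so the decomposition is invalid.

No — bags containing vertex a are not connected in the tree.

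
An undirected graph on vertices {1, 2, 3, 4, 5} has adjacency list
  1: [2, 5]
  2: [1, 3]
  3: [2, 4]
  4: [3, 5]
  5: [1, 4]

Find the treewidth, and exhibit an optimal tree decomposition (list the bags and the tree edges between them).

Treewidth 2.
One optimal decomposition is:
Bags: B1 = {1, 2, 3}  B2 = {1, 3, 4}  B3 = {1, 4, 5}
Tree: B1–B2, B2–B3

Each bag holds 3 vertices, so the decomposition has width 2, which upper-bounds the treewidth. For the lower bound, G contains the cycle 1–2–3–4–5–1, so G is not a forest; only forests have treewidth ≤ 1, hence tw(G) ≥ 2. Therefore the treewidth is 2.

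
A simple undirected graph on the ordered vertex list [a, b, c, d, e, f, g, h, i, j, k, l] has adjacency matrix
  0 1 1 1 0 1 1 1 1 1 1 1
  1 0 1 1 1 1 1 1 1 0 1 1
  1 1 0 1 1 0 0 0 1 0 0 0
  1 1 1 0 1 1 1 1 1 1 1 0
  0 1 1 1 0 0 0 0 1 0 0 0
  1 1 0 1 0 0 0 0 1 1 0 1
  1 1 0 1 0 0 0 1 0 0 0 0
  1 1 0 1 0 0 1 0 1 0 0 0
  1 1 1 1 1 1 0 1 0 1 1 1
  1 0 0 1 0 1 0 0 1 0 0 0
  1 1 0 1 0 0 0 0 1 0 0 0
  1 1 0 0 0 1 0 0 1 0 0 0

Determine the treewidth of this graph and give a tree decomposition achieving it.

Treewidth 4.
Bags: B1 = {a, b, d, h, i}  B2 = {a, b, d, g, h}  B3 = {a, b, d, i, k}  B4 = {a, b, d, f, i}  B5 = {a, b, c, d, i}  B6 = {a, d, f, i, j}  B7 = {a, b, f, i, l}  B8 = {b, c, d, e, i}
Tree: B1–B2, B1–B3, B1–B4, B3–B5, B4–B6, B4–B7, B5–B8

The largest bag has 5 vertices, giving width 4; this decomposition certifies tw(G) ≤ 4. On the other hand G contains the 5-clique {a, d, f, i, j}. A clique must lie in a single bag of any decomposition, so no decomposition can have width below 4. Combining the bounds, tw(G) = 4.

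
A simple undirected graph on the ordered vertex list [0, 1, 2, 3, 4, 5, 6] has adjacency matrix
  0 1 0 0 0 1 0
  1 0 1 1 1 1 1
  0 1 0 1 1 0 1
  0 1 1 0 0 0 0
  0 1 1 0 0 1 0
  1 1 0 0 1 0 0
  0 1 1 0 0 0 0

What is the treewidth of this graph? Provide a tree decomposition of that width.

Treewidth 2.
One optimal decomposition is:
Bags: B1 = {1, 4, 5}  B2 = {1, 2, 4}  B3 = {0, 1, 5}  B4 = {1, 2, 6}  B5 = {1, 2, 3}
Tree: B1–B2, B1–B3, B2–B4, B4–B5

Every bag has size at most 3, so the width is 3 − 1 = 2 and tw(G) ≤ 2. On the other hand G contains the 3-clique {0, 1, 5}. A clique must lie in a single bag of any decomposition, so no decomposition can have width below 2. Therefore the treewidth is 2.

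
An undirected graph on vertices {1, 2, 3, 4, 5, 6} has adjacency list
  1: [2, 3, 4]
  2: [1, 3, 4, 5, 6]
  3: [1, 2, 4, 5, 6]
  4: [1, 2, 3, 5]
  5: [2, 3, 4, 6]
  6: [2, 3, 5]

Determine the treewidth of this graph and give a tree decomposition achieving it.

Every bag has size at most 4, so the width is 4 − 1 = 3 and tw(G) ≤ 3. Conversely, {1, 2, 3, 4} is a clique of size 4, and the vertices of any clique must share a bag in every tree decomposition; so some bag has ≥ 4 vertices and tw(G) ≥ 3. Hence tw(G) = 3 exactly.

Treewidth 3.
Bags: B1 = {2, 3, 4, 5}  B2 = {2, 3, 5, 6}  B3 = {1, 2, 3, 4}
Tree: B1–B2, B1–B3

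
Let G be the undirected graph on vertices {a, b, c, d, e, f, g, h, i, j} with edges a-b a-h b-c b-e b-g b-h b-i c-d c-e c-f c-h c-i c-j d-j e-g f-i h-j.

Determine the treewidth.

A width-2 tree decomposition is:
Bags: B1 = {b, c, h}  B2 = {c, h, j}  B3 = {c, d, j}  B4 = {b, c, e}  B5 = {a, b, h}  B6 = {b, e, g}  B7 = {b, c, i}  B8 = {c, f, i}
Tree: B1–B2, B2–B3, B1–B4, B1–B5, B4–B6, B4–B7, B7–B8
Every bag has size at most 3, so the width is 3 − 1 = 2 and tw(G) ≤ 2. For the lower bound, the 3 vertices {b, e, g} are pairwise adjacent, and any tree decomposition puts a clique entirely inside one bag — forcing width ≥ 2. Combining the bounds, tw(G) = 2.

2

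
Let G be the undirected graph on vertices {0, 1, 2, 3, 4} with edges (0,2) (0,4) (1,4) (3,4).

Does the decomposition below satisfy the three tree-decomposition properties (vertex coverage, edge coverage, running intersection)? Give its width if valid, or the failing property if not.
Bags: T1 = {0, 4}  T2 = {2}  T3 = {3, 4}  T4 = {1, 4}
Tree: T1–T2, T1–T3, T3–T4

No — edge (0,2) lies in no bag.

A tree decomposition must satisfy three properties: every vertex lies in some bag; for every edge, both endpoints lie together in some bag; and for every vertex, the bags containing it form a connected subtree. Here edge (0,2) lies in no bag, so the decomposition is invalid.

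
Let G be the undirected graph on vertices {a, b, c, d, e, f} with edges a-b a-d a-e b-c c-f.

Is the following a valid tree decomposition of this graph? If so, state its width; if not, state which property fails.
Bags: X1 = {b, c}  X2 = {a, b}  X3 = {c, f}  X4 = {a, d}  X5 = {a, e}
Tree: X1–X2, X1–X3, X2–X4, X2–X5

Vertex coverage: the bags together contain {a, b, c, d, e, f}, the full vertex set. Edge coverage: each edge of G has both endpoints in at least one bag. Running intersection: for every vertex, the bags containing it form a connected subtree. All three properties hold, so this is a valid tree decomposition of width max|bag| − 1 = 1, and hence tw(G) ≤ 1.

Yes; width 1.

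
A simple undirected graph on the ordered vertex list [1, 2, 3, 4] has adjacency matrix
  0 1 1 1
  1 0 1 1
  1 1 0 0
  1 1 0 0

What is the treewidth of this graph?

2

A width-2 tree decomposition is:
Bags: B1 = {1, 2, 3}  B2 = {1, 2, 4}
Tree: B1–B2
The largest bag has 3 vertices, giving width 2; this decomposition certifies tw(G) ≤ 2. Conversely, {1, 2, 3} is a clique of size 3, and the vertices of any clique must share a bag in every tree decomposition; so some bag has ≥ 3 vertices and tw(G) ≥ 2. Combining the bounds, tw(G) = 2.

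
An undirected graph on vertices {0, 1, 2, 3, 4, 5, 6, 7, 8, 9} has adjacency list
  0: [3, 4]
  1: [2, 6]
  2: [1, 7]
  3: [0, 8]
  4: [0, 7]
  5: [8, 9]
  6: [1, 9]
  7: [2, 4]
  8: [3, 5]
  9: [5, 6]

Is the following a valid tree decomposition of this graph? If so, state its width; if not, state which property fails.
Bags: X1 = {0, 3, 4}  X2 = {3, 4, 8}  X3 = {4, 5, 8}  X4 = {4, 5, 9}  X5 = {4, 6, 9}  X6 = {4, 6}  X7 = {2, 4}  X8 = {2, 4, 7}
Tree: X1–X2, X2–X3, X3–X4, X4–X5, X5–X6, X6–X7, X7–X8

No — vertex 1 appears in no bag.

A tree decomposition must satisfy three properties: every vertex lies in some bag; for every edge, both endpoints lie together in some bag; and for every vertex, the bags containing it form a connected subtree. Here vertex 1 appears in no bag, so the decomposition is invalid.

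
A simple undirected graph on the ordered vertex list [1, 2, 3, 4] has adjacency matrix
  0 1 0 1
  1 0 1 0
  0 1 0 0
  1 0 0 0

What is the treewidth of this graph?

A width-1 tree decomposition is:
Bags: B1 = {2, 3}  B2 = {1, 2}  B3 = {1, 4}
Tree: B1–B2, B2–B3
The largest bag has 2 vertices, giving width 1; this decomposition certifies tw(G) ≤ 1. Since G has at least one edge (e.g. 3–2), it is not an edgeless graph, so tw(G) ≥ 1. The upper and lower bounds meet at 1, so that is the treewidth.

1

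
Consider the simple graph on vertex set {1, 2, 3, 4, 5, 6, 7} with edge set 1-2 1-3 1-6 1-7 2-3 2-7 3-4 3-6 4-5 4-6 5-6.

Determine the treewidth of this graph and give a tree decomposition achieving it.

Treewidth 2.
One optimal decomposition is:
Bags: B1 = {1, 3, 6}  B2 = {3, 4, 6}  B3 = {1, 2, 3}  B4 = {1, 2, 7}  B5 = {4, 5, 6}
Tree: B1–B2, B1–B3, B3–B4, B2–B5

Each bag holds 3 vertices, so the decomposition has width 2, which upper-bounds the treewidth. On the other hand G contains the 3-clique {1, 2, 3}. A clique must lie in a single bag of any decomposition, so no decomposition can have width below 2. Combining the bounds, tw(G) = 2.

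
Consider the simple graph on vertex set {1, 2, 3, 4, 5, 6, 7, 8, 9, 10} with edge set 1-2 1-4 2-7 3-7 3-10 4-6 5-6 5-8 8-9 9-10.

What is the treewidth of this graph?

2

A width-2 tree decomposition is:
Bags: B1 = {3, 7, 10}  B2 = {2, 7, 10}  B3 = {1, 2, 10}  B4 = {1, 4, 10}  B5 = {4, 6, 10}  B6 = {5, 6, 10}  B7 = {5, 8, 10}  B8 = {8, 9, 10}
Tree: B1–B2, B2–B3, B3–B4, B4–B5, B5–B6, B6–B7, B7–B8
Each bag holds 3 vertices, so the decomposition has width 2, which upper-bounds the treewidth. For the lower bound, G contains the cycle 10–3–7–2–1–4–6–5–8–9–10, so G is not a forest; only forests have treewidth ≤ 1, hence tw(G) ≥ 2. Therefore the treewidth is 2.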